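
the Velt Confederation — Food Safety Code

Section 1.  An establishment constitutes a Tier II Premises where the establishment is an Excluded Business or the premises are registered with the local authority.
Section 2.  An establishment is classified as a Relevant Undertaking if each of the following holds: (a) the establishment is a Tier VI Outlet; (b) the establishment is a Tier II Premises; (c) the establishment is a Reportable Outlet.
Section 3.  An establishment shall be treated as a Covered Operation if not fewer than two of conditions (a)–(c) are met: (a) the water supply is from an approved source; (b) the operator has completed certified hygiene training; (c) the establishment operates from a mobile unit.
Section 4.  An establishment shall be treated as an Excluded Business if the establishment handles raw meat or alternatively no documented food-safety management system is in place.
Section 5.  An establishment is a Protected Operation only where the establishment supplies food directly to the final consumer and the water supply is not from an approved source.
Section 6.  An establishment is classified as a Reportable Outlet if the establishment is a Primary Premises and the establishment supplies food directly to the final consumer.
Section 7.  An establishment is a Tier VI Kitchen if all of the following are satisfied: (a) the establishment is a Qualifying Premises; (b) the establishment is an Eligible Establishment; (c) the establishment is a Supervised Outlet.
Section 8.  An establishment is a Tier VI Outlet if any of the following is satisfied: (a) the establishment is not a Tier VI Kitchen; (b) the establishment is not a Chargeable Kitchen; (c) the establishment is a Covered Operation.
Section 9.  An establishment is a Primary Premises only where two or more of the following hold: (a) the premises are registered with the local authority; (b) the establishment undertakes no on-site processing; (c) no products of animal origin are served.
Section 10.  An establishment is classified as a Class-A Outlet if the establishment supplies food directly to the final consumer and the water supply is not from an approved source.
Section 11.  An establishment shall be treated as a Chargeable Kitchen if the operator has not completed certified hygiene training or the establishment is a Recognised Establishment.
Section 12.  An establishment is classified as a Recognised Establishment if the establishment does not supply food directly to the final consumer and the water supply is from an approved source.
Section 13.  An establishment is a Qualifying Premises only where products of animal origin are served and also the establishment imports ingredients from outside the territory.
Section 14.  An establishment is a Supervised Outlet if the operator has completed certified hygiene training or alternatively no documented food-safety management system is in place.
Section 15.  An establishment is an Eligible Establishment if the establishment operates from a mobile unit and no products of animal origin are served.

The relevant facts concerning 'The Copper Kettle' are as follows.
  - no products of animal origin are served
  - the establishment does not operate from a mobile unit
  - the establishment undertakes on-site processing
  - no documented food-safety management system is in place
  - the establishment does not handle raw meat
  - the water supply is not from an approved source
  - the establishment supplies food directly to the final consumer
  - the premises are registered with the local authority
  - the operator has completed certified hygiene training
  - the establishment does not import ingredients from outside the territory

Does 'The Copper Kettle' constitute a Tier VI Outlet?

Yes

section 13 — Qualifying Premises: [products of animal origin are served? no] AND [the establishment imports ingredients from outside the territory? no] → not satisfied.
section 15 — Eligible Establishment: [the establishment operates from a mobile unit? no] AND [no products of animal origin are served? yes] → not satisfied.
section 14 — Supervised Outlet: [the operator has completed certified hygiene training? yes] OR [no documented food-safety management system is in place? yes] → satisfied.
section 7 — Tier VI Kitchen: [Qualifying Premises (section 13)? no] AND [Eligible Establishment (section 15)? no] AND [Supervised Outlet (section 14)? yes] → not satisfied.
section 12 — Recognised Establishment: [the establishment does not supply food directly to the final consumer? no] AND [the water supply is from an approved source? no] → not satisfied.
section 11 — Chargeable Kitchen: [the operator has not completed certified hygiene training? no] OR [Recognised Establishment (section 12)? no] → not satisfied.
section 3 — Covered Operation: the water supply is from an approved source? no; the operator has completed certified hygiene training? yes; the establishment operates from a mobile unit? no — 1 of 3 hold (need ≥2) → not satisfied.
section 8 — Tier VI Outlet: [not a Tier VI Kitchen (section 7)? yes] OR [not a Chargeable Kitchen (section 11)? yes] OR [Covered Operation (section 3)? no] → satisfied.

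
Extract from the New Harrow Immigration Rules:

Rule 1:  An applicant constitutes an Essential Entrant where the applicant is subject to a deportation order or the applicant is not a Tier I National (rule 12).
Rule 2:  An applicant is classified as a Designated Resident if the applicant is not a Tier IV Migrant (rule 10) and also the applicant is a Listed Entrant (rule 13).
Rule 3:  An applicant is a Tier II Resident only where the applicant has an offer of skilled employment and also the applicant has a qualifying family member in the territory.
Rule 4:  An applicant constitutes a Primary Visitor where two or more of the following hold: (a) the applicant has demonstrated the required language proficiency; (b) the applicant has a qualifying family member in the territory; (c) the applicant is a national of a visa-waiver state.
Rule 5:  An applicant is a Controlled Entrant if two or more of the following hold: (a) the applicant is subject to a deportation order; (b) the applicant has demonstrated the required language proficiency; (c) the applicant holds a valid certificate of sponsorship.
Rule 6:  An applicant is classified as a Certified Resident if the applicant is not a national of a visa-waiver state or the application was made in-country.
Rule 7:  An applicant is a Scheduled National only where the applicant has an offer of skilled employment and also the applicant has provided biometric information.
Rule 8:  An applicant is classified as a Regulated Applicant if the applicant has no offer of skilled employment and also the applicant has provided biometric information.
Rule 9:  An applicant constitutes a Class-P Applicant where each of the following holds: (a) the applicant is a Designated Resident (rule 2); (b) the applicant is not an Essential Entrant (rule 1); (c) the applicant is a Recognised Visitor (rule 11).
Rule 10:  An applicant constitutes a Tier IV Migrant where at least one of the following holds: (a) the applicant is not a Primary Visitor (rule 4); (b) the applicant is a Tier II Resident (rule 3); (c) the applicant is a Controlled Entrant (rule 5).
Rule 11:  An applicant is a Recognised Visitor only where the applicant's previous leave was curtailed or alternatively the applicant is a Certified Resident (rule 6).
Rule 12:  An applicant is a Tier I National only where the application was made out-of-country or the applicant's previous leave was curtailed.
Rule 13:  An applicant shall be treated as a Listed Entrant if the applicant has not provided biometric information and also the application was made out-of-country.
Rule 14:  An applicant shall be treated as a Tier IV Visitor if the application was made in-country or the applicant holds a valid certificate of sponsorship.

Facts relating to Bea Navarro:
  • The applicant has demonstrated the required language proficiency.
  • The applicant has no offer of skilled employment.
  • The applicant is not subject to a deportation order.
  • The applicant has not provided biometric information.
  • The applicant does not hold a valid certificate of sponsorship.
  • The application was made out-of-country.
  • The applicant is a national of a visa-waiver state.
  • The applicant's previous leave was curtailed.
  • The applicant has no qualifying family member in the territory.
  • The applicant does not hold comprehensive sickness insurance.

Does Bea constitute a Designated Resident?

rule 4 — Primary Visitor: the applicant has demonstrated the required language proficiency? yes; the applicant has a qualifying family member in the territory? no; the applicant is a national of a visa-waiver state? yes — 2 of 3 hold (need ≥2) → satisfied.
rule 3 — Tier II Resident: [the applicant has an offer of skilled employment? no] AND [the applicant has a qualifying family member in the territory? no] → not satisfied.
rule 5 — Controlled Entrant: the applicant is subject to a deportation order? no; the applicant has demonstrated the required language proficiency? yes; the applicant holds a valid certificate of sponsorship? no — 1 of 3 hold (need ≥2) → not satisfied.
rule 10 — Tier IV Migrant: [not a Primary Visitor (rule 4)? no] OR [Tier II Resident (rule 3)? no] OR [Controlled Entrant (rule 5)? no] → not satisfied.
rule 13 — Listed Entrant: [the applicant has not provided biometric information? yes] AND [the application was made out-of-country? yes] → satisfied.
rule 2 — Designated Resident: [not a Tier IV Migrant (rule 10)? yes] AND [Listed Entrant (rule 13)? yes] → satisfied.

Yes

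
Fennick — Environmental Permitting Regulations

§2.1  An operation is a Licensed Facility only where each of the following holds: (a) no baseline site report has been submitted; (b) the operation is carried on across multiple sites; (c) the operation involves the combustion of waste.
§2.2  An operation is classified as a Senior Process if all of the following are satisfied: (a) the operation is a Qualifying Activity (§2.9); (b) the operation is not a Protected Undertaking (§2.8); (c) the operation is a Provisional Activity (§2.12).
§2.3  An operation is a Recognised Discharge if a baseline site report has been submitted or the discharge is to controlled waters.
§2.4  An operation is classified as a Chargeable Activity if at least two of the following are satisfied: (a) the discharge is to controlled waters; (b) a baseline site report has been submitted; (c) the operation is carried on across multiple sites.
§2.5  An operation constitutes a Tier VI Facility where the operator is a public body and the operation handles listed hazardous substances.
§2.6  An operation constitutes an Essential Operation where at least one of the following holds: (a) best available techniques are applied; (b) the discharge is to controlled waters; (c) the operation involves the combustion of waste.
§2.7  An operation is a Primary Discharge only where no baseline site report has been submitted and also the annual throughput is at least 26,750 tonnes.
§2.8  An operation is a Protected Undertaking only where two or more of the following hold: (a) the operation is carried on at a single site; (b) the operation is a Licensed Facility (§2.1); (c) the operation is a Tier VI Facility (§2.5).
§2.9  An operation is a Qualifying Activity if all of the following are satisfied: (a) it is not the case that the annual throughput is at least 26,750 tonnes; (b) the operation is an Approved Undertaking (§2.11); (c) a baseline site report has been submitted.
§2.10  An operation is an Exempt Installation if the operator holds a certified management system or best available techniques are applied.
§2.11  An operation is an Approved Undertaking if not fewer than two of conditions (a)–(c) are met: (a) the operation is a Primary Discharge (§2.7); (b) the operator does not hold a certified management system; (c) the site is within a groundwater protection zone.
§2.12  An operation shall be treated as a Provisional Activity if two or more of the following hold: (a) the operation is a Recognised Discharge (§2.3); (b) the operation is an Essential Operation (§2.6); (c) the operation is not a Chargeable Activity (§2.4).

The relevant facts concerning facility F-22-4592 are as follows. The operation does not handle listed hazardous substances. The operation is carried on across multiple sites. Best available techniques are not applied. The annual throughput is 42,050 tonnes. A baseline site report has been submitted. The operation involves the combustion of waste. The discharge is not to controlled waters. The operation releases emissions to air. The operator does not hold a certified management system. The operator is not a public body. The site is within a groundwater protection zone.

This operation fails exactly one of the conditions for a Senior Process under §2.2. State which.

Qualifying Activity

Under §2.7: no baseline site report has been submitted? no; and annual throughput: 42,050 tonnes ≥ 26,750 tonnes? yes. So the operation is not a Primary Discharge.
Under §2.11: Primary Discharge (§2.7)? no; the operator does not hold a certified management system? yes; the site is within a groundwater protection zone? yes — 2 of 3 hold (need ≥2) → satisfied.
Under §2.9: annual throughput: 42,050 tonnes ≥ 26,750 tonnes? yes, so negated condition no; and Approved Undertaking (§2.11)? yes; and a baseline site report has been submitted? yes. So the operation is not a Qualifying Activity.
Under §2.1: no baseline site report has been submitted? no; and the operation is carried on across multiple sites? yes; and the operation involves the combustion of waste? yes. So the operation is not a Licensed Facility.
Under §2.5: the operator is a public body? no; and the operation handles listed hazardous substances? no. So the operation is not a Tier VI Facility.
Under §2.8: the operation is carried on at a single site? no; Licensed Facility (§2.1)? no; Tier VI Facility (§2.5)? no — 0 of 3 hold (need ≥2) → not satisfied.
Under §2.3: a baseline site report has been submitted? yes; or the discharge is to controlled waters? no. So the operation is a Recognised Discharge.
Under §2.6: best available techniques are applied? no; or the discharge is to controlled waters? no; or the operation involves the combustion of waste? yes. So the operation is an Essential Operation.
Under §2.4: the discharge is to controlled waters? no; a baseline site report has been submitted? yes; the operation is carried on across multiple sites? yes — 2 of 3 hold (need ≥2) → satisfied.
Under §2.12: Recognised Discharge (§2.3)? yes; Essential Operation (§2.6)? yes; not a Chargeable Activity (§2.4)? no — 2 of 3 hold (need ≥2) → satisfied.
Under §2.2: Qualifying Activity (§2.9)? no; and not a Protected Undertaking (§2.8)? yes; and Provisional Activity (§2.12)? yes. So the operation is not a Senior Process.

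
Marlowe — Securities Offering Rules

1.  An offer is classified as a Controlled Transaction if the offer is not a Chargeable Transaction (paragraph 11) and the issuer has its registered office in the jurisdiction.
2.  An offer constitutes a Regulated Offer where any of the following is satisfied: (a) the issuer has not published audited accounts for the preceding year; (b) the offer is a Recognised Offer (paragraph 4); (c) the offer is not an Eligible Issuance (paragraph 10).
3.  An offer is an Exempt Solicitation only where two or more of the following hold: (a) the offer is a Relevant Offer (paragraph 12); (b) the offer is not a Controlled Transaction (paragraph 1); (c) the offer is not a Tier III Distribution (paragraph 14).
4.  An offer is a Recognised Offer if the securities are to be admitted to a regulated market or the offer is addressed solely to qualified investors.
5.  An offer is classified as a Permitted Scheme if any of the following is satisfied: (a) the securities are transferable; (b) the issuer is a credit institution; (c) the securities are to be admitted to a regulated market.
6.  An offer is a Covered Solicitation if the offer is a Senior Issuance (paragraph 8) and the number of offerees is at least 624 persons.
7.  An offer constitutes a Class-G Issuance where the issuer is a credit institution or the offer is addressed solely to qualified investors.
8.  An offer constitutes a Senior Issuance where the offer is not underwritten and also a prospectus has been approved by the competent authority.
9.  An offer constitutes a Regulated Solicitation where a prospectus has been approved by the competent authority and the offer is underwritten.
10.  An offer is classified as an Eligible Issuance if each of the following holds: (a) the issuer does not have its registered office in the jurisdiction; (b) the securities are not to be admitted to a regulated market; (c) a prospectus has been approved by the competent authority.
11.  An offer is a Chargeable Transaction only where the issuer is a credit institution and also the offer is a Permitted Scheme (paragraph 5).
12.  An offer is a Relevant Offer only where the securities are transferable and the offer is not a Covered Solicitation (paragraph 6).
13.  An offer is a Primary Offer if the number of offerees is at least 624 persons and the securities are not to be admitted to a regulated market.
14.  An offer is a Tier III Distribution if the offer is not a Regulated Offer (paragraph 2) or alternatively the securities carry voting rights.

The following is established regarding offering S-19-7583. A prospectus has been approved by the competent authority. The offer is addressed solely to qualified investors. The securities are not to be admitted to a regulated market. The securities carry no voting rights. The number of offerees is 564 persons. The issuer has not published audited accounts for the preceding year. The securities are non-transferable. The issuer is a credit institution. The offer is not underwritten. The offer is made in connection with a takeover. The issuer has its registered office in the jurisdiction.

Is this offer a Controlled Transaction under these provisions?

Under paragraph 5: the securities are transferable? no; or the issuer is a credit institution? yes; or the securities are to be admitted to a regulated market? no. So the offer is a Permitted Scheme.
Under paragraph 11: the issuer is a credit institution? yes; and Permitted Scheme (paragraph 5)? yes. So the offer is a Chargeable Transaction.
Under paragraph 1: not a Chargeable Transaction (paragraph 11)? no; and the issuer has its registered office in the jurisdiction? yes. So the offer is not a Controlled Transaction.

No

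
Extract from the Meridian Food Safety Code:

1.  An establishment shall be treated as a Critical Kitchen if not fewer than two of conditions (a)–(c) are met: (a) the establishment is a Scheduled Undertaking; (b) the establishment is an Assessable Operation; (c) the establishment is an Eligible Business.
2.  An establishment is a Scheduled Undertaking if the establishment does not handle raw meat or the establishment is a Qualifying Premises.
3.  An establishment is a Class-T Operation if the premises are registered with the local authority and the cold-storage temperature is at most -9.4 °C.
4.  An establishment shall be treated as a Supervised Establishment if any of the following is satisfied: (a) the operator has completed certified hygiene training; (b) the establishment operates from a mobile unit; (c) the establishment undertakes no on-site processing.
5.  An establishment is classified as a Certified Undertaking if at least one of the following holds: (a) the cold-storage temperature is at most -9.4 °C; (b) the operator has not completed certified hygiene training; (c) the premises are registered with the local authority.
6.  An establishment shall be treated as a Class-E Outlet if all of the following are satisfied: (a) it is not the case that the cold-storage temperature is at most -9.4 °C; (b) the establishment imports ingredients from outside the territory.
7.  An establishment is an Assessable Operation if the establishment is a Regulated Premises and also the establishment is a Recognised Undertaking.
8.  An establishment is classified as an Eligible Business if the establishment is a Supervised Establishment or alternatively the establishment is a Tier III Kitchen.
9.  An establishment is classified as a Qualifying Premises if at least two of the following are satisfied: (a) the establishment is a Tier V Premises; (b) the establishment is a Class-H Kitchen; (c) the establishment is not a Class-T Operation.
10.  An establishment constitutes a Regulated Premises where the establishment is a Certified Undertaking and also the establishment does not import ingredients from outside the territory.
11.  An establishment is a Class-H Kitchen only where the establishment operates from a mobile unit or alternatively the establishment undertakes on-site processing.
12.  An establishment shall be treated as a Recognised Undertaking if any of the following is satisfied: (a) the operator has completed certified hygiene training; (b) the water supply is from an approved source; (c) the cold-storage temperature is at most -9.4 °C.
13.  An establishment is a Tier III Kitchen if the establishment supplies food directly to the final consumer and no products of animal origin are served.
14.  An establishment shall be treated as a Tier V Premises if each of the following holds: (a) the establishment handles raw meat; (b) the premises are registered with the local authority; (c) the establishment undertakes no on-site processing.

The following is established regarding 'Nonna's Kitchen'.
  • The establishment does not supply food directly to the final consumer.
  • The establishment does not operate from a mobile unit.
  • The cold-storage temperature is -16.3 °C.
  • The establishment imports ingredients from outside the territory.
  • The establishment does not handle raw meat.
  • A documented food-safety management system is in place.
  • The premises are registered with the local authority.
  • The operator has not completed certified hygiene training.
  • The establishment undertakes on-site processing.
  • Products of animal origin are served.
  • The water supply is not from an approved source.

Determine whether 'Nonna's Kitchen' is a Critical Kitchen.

paragraph 14 — Tier V Premises: [the establishment handles raw meat? no] AND [the premises are registered with the local authority? yes] AND [the establishment undertakes no on-site processing? no] → not satisfied.
paragraph 11 — Class-H Kitchen: [the establishment operates from a mobile unit? no] OR [the establishment undertakes on-site processing? yes] → satisfied.
paragraph 3 — Class-T Operation: [the premises are registered with the local authority? yes] AND [cold-storage temperature: -16.3 °C ≤ -9.4 °C? yes] → satisfied.
paragraph 9 — Qualifying Premises: Tier V Premises (paragraph 14)? no; Class-H Kitchen (paragraph 11)? yes; not a Class-T Operation (paragraph 3)? no — 1 of 3 hold (need ≥2) → not satisfied.
paragraph 2 — Scheduled Undertaking: [the establishment does not handle raw meat? yes] OR [Qualifying Premises (paragraph 9)? no] → satisfied.
paragraph 5 — Certified Undertaking: [cold-storage temperature: -16.3 °C ≤ -9.4 °C? yes] OR [the operator has not completed certified hygiene training? yes] OR [the premises are registered with the local authority? yes] → satisfied.
paragraph 10 — Regulated Premises: [Certified Undertaking (paragraph 5)? yes] AND [the establishment does not import ingredients from outside the territory? no] → not satisfied.
paragraph 12 — Recognised Undertaking: [the operator has completed certified hygiene training? no] OR [the water supply is from an approved source? no] OR [cold-storage temperature: -16.3 °C ≤ -9.4 °C? yes] → satisfied.
paragraph 7 — Assessable Operation: [Regulated Premises (paragraph 10)? no] AND [Recognised Undertaking (paragraph 12)? yes] → not satisfied.
paragraph 4 — Supervised Establishment: [the operator has completed certified hygiene training? no] OR [the establishment operates from a mobile unit? no] OR [the establishment undertakes no on-site processing? no] → not satisfied.
paragraph 13 — Tier III Kitchen: [the establishment supplies food directly to the final consumer? no] AND [no products of animal origin are served? no] → not satisfied.
paragraph 8 — Eligible Business: [Supervised Establishment (paragraph 4)? no] OR [Tier III Kitchen (paragraph 13)? no] → not satisfied.
paragraph 1 — Critical Kitchen: Scheduled Undertaking (paragraph 2)? yes; Assessable Operation (paragraph 7)? no; Eligible Business (paragraph 8)? no — 1 of 3 hold (need ≥2) → not satisfied.

No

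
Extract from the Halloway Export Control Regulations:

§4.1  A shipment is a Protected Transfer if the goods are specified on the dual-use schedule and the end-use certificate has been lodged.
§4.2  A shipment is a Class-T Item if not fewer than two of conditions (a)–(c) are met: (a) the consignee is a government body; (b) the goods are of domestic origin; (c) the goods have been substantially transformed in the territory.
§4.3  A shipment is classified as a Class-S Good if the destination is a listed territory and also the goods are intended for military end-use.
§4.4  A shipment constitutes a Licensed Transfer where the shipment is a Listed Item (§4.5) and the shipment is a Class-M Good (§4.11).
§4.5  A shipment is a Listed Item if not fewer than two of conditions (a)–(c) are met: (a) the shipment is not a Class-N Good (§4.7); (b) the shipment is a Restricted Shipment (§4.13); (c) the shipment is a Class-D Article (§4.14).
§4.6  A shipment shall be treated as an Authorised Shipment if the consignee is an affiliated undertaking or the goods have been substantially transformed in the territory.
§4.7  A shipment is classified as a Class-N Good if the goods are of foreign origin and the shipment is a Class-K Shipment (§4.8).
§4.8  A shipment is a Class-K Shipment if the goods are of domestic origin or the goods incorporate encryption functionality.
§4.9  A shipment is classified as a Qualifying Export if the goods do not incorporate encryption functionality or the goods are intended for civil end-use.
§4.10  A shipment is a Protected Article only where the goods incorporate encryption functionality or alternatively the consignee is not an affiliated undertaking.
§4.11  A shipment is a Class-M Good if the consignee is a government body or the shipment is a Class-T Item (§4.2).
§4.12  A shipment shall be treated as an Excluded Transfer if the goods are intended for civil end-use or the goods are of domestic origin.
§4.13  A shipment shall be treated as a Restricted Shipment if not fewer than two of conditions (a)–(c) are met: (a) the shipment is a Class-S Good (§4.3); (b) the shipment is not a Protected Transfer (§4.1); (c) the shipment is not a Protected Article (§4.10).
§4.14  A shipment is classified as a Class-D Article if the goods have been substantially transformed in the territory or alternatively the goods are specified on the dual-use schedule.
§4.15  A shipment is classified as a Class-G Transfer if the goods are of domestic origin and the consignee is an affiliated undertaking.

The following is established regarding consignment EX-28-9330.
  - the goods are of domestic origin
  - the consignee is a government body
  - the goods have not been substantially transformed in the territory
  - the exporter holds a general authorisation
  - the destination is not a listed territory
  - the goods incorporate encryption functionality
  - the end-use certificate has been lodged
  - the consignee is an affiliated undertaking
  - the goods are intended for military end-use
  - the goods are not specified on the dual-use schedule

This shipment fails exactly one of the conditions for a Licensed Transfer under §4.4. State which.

Under §4.8: the goods are of domestic origin? yes; or the goods incorporate encryption functionality? yes. So the shipment is a Class-K Shipment.
Under §4.7: the goods are of foreign origin? no; and Class-K Shipment (§4.8)? yes. So the shipment is not a Class-N Good.
Under §4.3: the destination is a listed territory? no; and the goods are intended for military end-use? yes. So the shipment is not a Class-S Good.
Under §4.1: the goods are specified on the dual-use schedule? no; and the end-use certificate has been lodged? yes. So the shipment is not a Protected Transfer.
Under §4.10: the goods incorporate encryption functionality? yes; or the consignee is not an affiliated undertaking? no. So the shipment is a Protected Article.
Under §4.13: Class-S Good (§4.3)? no; not a Protected Transfer (§4.1)? yes; not a Protected Article (§4.10)? no — 1 of 3 hold (need ≥2) → not satisfied.
Under §4.14: the goods have been substantially transformed in the territory? no; or the goods are specified on the dual-use schedule? no. So the shipment is not a Class-D Article.
Under §4.5: not a Class-N Good (§4.7)? yes; Restricted Shipment (§4.13)? no; Class-D Article (§4.14)? no — 1 of 3 hold (need ≥2) → not satisfied.
Under §4.2: the consignee is a government body? yes; the goods are of domestic origin? yes; the goods have been substantially transformed in the territory? no — 2 of 3 hold (need ≥2) → satisfied.
Under §4.11: the consignee is a government body? yes; or Class-T Item (§4.2)? yes. So the shipment is a Class-M Good.
Under §4.4: Listed Item (§4.5)? no; and Class-M Good (§4.11)? yes. So the shipment is not a Licensed Transfer.

Listed Item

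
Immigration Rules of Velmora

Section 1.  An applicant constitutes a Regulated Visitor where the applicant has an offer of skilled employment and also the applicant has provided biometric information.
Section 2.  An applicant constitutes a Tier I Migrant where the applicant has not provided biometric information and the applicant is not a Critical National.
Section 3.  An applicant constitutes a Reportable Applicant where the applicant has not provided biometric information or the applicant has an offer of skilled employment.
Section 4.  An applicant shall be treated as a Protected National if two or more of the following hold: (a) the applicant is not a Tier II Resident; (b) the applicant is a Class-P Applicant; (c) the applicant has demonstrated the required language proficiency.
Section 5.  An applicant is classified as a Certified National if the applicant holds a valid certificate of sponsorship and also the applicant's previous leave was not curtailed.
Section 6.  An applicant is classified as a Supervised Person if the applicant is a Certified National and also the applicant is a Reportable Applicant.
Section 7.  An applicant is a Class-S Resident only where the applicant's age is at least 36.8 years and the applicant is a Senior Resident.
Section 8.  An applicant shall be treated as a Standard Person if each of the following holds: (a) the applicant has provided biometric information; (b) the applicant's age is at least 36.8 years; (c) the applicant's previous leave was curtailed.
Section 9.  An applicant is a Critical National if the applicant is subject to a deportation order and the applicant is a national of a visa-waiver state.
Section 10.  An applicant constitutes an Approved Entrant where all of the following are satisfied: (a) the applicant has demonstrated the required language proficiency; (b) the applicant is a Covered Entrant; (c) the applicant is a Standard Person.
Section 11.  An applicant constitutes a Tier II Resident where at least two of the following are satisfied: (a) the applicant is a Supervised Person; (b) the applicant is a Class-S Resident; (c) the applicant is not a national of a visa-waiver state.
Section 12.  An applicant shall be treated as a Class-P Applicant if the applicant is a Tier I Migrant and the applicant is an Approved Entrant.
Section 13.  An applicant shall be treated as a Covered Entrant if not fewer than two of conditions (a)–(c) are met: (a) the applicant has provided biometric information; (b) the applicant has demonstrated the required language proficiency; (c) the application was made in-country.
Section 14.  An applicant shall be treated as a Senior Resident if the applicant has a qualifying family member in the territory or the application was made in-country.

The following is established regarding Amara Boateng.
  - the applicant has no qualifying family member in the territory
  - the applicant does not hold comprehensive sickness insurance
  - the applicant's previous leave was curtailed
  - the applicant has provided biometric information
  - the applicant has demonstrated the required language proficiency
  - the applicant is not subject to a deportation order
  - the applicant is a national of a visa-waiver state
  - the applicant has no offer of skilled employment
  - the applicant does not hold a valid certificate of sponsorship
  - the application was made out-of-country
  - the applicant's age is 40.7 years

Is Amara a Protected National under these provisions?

section 5 — Certified National: [the applicant holds a valid certificate of sponsorship? no] AND [the applicant's previous leave was not curtailed? no] → not satisfied.
section 3 — Reportable Applicant: [the applicant has not provided biometric information? no] OR [the applicant has an offer of skilled employment? no] → not satisfied.
section 6 — Supervised Person: [Certified National (section 5)? no] AND [Reportable Applicant (section 3)? no] → not satisfied.
section 14 — Senior Resident: [the applicant has a qualifying family member in the territory? no] OR [the application was made in-country? no] → not satisfied.
section 7 — Class-S Resident: [applicant's age: 40.7 years ≥ 36.8 years? yes] AND [Senior Resident (section 14)? no] → not satisfied.
section 11 — Tier II Resident: Supervised Person (section 6)? no; Class-S Resident (section 7)? no; the applicant is not a national of a visa-waiver state? no — 0 of 3 hold (need ≥2) → not satisfied.
section 9 — Critical National: [the applicant is subject to a deportation order? no] AND [the applicant is a national of a visa-waiver state? yes] → not satisfied.
section 2 — Tier I Migrant: [the applicant has not provided biometric information? no] AND [not a Critical National (section 9)? yes] → not satisfied.
section 13 — Covered Entrant: the applicant has provided biometric information? yes; the applicant has demonstrated the required language proficiency? yes; the application was made in-country? no — 2 of 3 hold (need ≥2) → satisfied.
section 8 — Standard Person: [the applicant has provided biometric information? yes] AND [applicant's age: 40.7 years ≥ 36.8 years? yes] AND [the applicant's previous leave was curtailed? yes] → satisfied.
section 10 — Approved Entrant: [the applicant has demonstrated the required language proficiency? yes] AND [Covered Entrant (section 13)? yes] AND [Standard Person (section 8)? yes] → satisfied.
section 12 — Class-P Applicant: [Tier I Migrant (section 2)? no] AND [Approved Entrant (section 10)? yes] → not satisfied.
section 4 — Protected National: not a Tier II Resident (section 11)? yes; Class-P Applicant (section 12)? no; the applicant has demonstrated the required language proficiency? yes — 2 of 3 hold (need ≥2) → satisfied.

Yes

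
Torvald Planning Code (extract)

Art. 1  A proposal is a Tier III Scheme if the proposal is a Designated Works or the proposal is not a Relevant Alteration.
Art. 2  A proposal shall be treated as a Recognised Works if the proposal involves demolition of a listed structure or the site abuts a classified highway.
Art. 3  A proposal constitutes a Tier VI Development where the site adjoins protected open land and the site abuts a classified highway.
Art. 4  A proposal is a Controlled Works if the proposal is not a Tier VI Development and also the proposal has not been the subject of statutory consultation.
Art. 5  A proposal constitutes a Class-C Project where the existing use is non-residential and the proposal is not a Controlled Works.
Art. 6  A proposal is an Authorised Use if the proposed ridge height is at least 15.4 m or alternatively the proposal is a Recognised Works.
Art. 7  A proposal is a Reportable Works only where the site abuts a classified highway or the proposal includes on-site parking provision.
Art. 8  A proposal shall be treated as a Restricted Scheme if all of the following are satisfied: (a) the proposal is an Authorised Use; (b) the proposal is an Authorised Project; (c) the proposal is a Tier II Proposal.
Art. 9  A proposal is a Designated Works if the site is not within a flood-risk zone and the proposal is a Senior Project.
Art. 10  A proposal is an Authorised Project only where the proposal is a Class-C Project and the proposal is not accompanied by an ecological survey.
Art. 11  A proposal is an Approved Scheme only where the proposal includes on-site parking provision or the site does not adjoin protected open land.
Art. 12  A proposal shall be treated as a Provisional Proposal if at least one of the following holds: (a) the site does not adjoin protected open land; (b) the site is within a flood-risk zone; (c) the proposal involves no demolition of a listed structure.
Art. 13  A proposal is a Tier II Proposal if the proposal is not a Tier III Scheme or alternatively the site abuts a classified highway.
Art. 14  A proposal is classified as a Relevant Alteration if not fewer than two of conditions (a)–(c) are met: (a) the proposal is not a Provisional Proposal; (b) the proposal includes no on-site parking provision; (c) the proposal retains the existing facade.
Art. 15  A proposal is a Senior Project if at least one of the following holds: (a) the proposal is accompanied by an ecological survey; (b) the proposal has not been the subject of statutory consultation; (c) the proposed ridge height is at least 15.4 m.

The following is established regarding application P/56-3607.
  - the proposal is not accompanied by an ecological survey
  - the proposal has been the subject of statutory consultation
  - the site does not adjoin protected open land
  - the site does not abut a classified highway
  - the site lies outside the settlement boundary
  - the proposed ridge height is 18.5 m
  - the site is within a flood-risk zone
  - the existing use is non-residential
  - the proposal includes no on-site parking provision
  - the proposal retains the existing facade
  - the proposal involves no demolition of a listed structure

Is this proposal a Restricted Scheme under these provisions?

Yes

article 2 — Recognised Works: [the proposal involves demolition of a listed structure? no] OR [the site abuts a classified highway? no] → not satisfied.
article 6 — Authorised Use: [proposed ridge height: 18.5 m ≥ 15.4 m? yes] OR [Recognised Works (article 2)? no] → satisfied.
article 3 — Tier VI Development: [the site adjoins protected open land? no] AND [the site abuts a classified highway? no] → not satisfied.
article 4 — Controlled Works: [not a Tier VI Development (article 3)? yes] AND [the proposal has not been the subject of statutory consultation? no] → not satisfied.
article 5 — Class-C Project: [the existing use is non-residential? yes] AND [not a Controlled Works (article 4)? yes] → satisfied.
article 10 — Authorised Project: [Class-C Project (article 5)? yes] AND [the proposal is not accompanied by an ecological survey? yes] → satisfied.
article 15 — Senior Project: [the proposal is accompanied by an ecological survey? no] OR [the proposal has not been the subject of statutory consultation? no] OR [proposed ridge height: 18.5 m ≥ 15.4 m? yes] → satisfied.
article 9 — Designated Works: [the site is not within a flood-risk zone? no] AND [Senior Project (article 15)? yes] → not satisfied.
article 12 — Provisional Proposal: [the site does not adjoin protected open land? yes] OR [the site is within a flood-risk zone? yes] OR [the proposal involves no demolition of a listed structure? yes] → satisfied.
article 14 — Relevant Alteration: not a Provisional Proposal (article 12)? no; the proposal includes no on-site parking provision? yes; the proposal retains the existing facade? yes — 2 of 3 hold (need ≥2) → satisfied.
article 1 — Tier III Scheme: [Designated Works (article 9)? no] OR [not a Relevant Alteration (article 14)? no] → not satisfied.
article 13 — Tier II Proposal: [not a Tier III Scheme (article 1)? yes] OR [the site abuts a classified highway? no] → satisfied.
article 8 — Restricted Scheme: [Authorised Use (article 6)? yes] AND [Authorised Project (article 10)? yes] AND [Tier II Proposal (article 13)? yes] → satisfied.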